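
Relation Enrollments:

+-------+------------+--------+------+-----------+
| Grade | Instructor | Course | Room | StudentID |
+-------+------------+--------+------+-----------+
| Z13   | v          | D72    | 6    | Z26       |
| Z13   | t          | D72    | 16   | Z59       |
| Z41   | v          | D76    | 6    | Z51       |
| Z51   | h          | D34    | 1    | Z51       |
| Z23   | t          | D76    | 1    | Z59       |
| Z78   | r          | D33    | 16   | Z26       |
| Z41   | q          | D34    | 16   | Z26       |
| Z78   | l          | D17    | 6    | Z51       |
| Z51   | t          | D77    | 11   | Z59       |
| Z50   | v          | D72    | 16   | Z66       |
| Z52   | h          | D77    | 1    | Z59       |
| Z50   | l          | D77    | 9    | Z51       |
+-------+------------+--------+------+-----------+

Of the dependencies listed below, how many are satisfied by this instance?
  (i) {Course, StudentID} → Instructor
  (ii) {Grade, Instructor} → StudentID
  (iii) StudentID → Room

1

(i) {Course, StudentID} → Instructor: (Course=D77, StudentID=Z59): 2 rows → Instructor takes values {t, h} — violation — fails.
(ii) {Grade, Instructor} → StudentID: every LHS value maps to a single RHS value — holds.
(iii) StudentID → Room: StudentID=Z26: 3 rows → Room takes values {6, 16} — violation; StudentID=Z59: 4 rows → Room takes values {16, 1, 11} — violation; StudentID=Z51: 4 rows → Room takes values {6, 1, 9} — violation — fails.
1 of the 3 dependencies holds.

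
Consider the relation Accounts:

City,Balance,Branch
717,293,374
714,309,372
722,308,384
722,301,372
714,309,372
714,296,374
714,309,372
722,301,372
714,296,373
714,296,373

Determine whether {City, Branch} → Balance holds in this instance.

(City=717, Branch=374): 1 row → Balance = 293 ✓
(City=714, Branch=372): 3 rows → Balance = 309, 309, 309 ✓
(City=722, Branch=384): 1 row → Balance = 308 ✓
(City=722, Branch=372): 2 rows → Balance = 301, 301 ✓
(City=714, Branch=374): 1 row → Balance = 296 ✓
(City=714, Branch=373): 2 rows → Balance = 296, 296 ✓
Every {City, Branch} value is associated with a single Balance value, so {City, Branch} → Balance holds.

Yes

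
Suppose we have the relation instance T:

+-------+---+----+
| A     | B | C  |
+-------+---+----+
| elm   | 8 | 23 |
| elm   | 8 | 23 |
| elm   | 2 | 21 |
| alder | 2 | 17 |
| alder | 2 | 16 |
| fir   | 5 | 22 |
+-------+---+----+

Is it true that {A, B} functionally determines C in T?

(A=elm, B=8): 2 rows → C = 23, 23 ✓
(A=elm, B=2): 1 row → C = 21 ✓
(A=alder, B=2): 2 rows → C takes values {17, 16} — violation
(A=fir, B=5): 1 row → C = 22 ✓
Two rows agree on {A, B} but differ on C, so {A, B} -> C does not hold.

No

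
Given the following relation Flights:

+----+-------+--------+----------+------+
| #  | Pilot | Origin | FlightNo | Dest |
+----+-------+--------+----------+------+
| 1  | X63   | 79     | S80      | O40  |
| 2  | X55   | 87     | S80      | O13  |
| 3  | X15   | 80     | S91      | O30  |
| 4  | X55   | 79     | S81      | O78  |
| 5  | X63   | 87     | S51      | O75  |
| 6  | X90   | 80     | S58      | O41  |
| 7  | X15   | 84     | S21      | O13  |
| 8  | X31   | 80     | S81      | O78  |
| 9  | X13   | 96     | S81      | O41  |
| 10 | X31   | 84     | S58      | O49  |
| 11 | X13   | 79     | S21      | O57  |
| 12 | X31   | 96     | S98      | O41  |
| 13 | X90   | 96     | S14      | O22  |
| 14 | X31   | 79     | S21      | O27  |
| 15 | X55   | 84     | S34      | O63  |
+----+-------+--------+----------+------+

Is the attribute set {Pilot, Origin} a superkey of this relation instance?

All 15 rows have distinct {Pilot, Origin} values, so {Pilot, Origin} → (all attributes) holds and {Pilot, Origin} is a superkey.

Yes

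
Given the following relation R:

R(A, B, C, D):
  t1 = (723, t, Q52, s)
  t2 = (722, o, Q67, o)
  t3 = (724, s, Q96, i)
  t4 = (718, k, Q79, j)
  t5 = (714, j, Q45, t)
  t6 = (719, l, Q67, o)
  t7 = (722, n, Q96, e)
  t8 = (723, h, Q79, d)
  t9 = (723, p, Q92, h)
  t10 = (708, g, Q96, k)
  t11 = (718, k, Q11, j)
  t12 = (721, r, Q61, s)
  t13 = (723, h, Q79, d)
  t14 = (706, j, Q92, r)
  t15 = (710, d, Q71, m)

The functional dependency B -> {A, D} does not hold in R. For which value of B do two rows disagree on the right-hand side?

j

B=t: row 1 → {A,D} = (723, s) ✓
B=o: row 2 → {A,D} = (722, o) ✓
B=s: row 3 → {A,D} = (724, i) ✓
B=k: rows 4, 11 → {A,D} = (718, j), (718, j) ✓
B=j: rows 5, 14 → {A,D} takes values {(714, t), (706, r)} — violation
B=l: row 6 → {A,D} = (719, o) ✓
B=n: row 7 → {A,D} = (722, e) ✓
B=h: rows 8, 13 → {A,D} = (723, d), (723, d) ✓
B=p: row 9 → {A,D} = (723, h) ✓
B=g: row 10 → {A,D} = (708, k) ✓
B=r: row 12 → {A,D} = (721, s) ✓
B=d: row 15 → {A,D} = (710, m) ✓
The only B value with inconsistent RHS is B=j.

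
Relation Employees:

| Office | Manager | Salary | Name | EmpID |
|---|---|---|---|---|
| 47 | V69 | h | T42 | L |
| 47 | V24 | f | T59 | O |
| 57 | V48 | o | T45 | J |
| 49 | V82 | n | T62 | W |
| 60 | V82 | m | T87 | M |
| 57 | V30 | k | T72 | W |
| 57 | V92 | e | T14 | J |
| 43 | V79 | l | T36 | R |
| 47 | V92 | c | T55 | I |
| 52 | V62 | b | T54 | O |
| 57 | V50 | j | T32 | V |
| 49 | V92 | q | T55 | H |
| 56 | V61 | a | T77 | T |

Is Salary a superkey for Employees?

Yes

All 13 rows have distinct Salary values, so Salary → (all attributes) holds and Salary is a superkey.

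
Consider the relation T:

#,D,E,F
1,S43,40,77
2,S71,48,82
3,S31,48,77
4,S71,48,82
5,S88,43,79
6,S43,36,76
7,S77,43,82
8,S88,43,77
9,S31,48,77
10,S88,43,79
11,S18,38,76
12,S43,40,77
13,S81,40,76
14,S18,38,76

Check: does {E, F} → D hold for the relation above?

Yes

(E=40, F=77): rows 1, 12 → D = S43, S43 ✓
(E=48, F=82): rows 2, 4 → D = S71, S71 ✓
(E=48, F=77): rows 3, 9 → D = S31, S31 ✓
(E=43, F=79): rows 5, 10 → D = S88, S88 ✓
(E=36, F=76): row 6 → D = S43 ✓
(E=43, F=82): row 7 → D = S77 ✓
(E=43, F=77): row 8 → D = S88 ✓
(E=38, F=76): rows 11, 14 → D = S18, S18 ✓
(E=40, F=76): row 13 → D = S81 ✓
Every {E, F} value is associated with a single D value, so {E, F} → D holds.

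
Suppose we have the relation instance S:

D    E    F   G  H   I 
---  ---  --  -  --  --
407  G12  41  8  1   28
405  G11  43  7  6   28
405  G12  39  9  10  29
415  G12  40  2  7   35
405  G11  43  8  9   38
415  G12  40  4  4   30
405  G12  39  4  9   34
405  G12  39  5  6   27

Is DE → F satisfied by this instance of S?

Yes

(D=407, E=G12): 1 row → F = 41 ✓
(D=405, E=G11): 2 rows → F = 43, 43 ✓
(D=405, E=G12): 3 rows → F = 39, 39, 39 ✓
(D=415, E=G12): 2 rows → F = 40, 40 ✓
Every DE value is associated with a single F value, so DE → F holds.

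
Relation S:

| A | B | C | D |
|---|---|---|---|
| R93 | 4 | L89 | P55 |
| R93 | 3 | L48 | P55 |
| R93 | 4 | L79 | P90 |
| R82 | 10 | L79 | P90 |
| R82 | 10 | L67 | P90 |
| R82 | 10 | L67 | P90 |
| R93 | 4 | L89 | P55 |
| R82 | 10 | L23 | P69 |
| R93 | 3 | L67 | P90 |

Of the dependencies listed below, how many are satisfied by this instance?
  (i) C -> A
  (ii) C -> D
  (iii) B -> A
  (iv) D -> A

(i) C -> A: C=L79: 2 rows → A takes values {R93, R82} — violation; C=L67: 3 rows → A takes values {R82, R93} — violation — fails.
(ii) C -> D: every LHS value maps to a single RHS value — holds.
(iii) B -> A: every LHS value maps to a single RHS value — holds.
(iv) D -> A: D=P90: 5 rows → A takes values {R93, R82} — violation — fails.
2 of the 4 dependencies hold.

2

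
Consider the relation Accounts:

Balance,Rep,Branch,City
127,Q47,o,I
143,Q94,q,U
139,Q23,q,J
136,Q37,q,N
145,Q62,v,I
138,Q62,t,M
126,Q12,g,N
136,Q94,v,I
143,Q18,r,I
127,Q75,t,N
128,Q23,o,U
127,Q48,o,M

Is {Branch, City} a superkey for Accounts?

No

Two distinct rows share (Branch=v, City=I), so {Branch, City} does not determine every attribute — not a superkey.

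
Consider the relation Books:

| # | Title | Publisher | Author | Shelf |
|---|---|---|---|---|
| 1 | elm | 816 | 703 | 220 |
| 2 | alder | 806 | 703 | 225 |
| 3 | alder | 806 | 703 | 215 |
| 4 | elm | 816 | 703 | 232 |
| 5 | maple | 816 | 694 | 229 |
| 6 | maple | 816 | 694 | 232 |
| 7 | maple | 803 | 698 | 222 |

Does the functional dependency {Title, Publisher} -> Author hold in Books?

(Title=elm, Publisher=816): rows 1, 4 → Author = 703, 703 ✓
(Title=alder, Publisher=806): rows 2, 3 → Author = 703, 703 ✓
(Title=maple, Publisher=816): rows 5, 6 → Author = 694, 694 ✓
(Title=maple, Publisher=803): row 7 → Author = 698 ✓
Every {Title, Publisher} value is associated with a single Author value, so {Title, Publisher} -> Author holds.

Yes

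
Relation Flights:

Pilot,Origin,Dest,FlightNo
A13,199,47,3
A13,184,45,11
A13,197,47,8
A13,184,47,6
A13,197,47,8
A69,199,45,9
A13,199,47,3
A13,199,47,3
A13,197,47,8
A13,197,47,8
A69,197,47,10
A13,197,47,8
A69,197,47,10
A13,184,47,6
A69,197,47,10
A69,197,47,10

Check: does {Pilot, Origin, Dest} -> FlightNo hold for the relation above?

(Pilot=A13, Origin=199, Dest=47): 3 rows → FlightNo = 3, 3, 3 ✓
(Pilot=A13, Origin=184, Dest=45): 1 row → FlightNo = 11 ✓
(Pilot=A13, Origin=197, Dest=47): 5 rows → FlightNo = 8, 8, 8, 8, 8 ✓
(Pilot=A13, Origin=184, Dest=47): 2 rows → FlightNo = 6, 6 ✓
(Pilot=A69, Origin=199, Dest=45): 1 row → FlightNo = 9 ✓
(Pilot=A69, Origin=197, Dest=47): 4 rows → FlightNo = 10, 10, 10, 10 ✓
Every {Pilot, Origin, Dest} value is associated with a single FlightNo value, so {Pilot, Origin, Dest} -> FlightNo holds.

Yes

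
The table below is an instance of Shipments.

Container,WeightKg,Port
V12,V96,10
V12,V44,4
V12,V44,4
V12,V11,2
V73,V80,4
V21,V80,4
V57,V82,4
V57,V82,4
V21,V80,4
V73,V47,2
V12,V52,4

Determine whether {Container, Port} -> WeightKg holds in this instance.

(Container=V12, Port=10): 1 row → WeightKg = V96 ✓
(Container=V12, Port=4): 3 rows → WeightKg takes values {V44, V52} — violation
(Container=V12, Port=2): 1 row → WeightKg = V11 ✓
(Container=V73, Port=4): 1 row → WeightKg = V80 ✓
(Container=V21, Port=4): 2 rows → WeightKg = V80, V80 ✓
(Container=V57, Port=4): 2 rows → WeightKg = V82, V82 ✓
(Container=V73, Port=2): 1 row → WeightKg = V47 ✓
Two rows agree on {Container, Port} but differ on WeightKg, so {Container, Port} -> WeightKg does not hold.

No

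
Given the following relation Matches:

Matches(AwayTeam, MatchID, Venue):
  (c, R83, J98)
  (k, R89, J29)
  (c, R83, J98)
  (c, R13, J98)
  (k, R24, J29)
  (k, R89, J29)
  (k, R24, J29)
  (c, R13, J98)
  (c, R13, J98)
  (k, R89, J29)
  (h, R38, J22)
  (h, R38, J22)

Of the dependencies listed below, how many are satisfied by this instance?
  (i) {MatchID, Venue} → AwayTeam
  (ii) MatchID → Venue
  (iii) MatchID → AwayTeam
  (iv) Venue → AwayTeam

4

(i) {MatchID, Venue} → AwayTeam: every LHS value maps to a single RHS value — holds.
(ii) MatchID → Venue: every LHS value maps to a single RHS value — holds.
(iii) MatchID → AwayTeam: every LHS value maps to a single RHS value — holds.
(iv) Venue → AwayTeam: every LHS value maps to a single RHS value — holds.
4 of the 4 dependencies hold.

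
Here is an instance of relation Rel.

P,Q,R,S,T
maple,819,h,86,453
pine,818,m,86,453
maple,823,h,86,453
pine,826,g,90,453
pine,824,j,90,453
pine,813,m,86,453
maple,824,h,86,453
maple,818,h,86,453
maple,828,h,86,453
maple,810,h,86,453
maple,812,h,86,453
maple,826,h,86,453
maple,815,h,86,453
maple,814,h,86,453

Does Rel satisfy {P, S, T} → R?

No

(P=maple, S=86, T=453): 10 rows → R = h, h, h, h, h, h, h, h, h, h ✓
(P=pine, S=86, T=453): 2 rows → R = m, m ✓
(P=pine, S=90, T=453): 2 rows → R takes values {g, j} — violation
Two rows agree on {P, S, T} but differ on R, so {P, S, T} → R does not hold.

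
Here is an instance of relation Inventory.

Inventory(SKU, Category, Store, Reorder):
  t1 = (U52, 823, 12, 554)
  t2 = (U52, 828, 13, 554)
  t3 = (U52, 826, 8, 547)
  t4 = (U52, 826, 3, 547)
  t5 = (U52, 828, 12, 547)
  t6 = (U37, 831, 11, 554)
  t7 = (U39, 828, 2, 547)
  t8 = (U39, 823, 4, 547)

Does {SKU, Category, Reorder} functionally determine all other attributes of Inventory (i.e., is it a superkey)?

Rows 3 and 4 have the same {SKU, Category, Reorder} value (SKU=U52, Category=826, Reorder=547) but are distinct tuples, so {SKU, Category, Reorder} does not determine every attribute — not a superkey.

No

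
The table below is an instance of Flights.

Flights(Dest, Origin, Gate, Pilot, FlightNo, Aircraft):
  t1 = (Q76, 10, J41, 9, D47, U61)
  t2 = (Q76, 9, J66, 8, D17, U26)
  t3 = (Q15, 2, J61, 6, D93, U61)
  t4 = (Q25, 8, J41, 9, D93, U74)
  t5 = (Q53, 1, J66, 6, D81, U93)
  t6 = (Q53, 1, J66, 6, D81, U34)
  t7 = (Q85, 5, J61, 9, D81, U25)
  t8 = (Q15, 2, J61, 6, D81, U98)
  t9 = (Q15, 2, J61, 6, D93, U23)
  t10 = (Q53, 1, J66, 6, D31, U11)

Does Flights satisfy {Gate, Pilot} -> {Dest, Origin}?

(Gate=J41, Pilot=9): rows 1, 4 → {Dest,Origin} takes values {(Q76, 10), (Q25, 8)} — violation
(Gate=J66, Pilot=8): row 2 → {Dest,Origin} = (Q76, 9) ✓
(Gate=J61, Pilot=6): rows 3, 8, 9 → {Dest,Origin} = (Q15, 2), (Q15, 2), (Q15, 2) ✓
(Gate=J66, Pilot=6): rows 5, 6, 10 → {Dest,Origin} = (Q53, 1), (Q53, 1), (Q53, 1) ✓
(Gate=J61, Pilot=9): row 7 → {Dest,Origin} = (Q85, 5) ✓
Two rows agree on {Gate, Pilot} but differ on {Dest, Origin}, so {Gate, Pilot} -> {Dest, Origin} does not hold.

No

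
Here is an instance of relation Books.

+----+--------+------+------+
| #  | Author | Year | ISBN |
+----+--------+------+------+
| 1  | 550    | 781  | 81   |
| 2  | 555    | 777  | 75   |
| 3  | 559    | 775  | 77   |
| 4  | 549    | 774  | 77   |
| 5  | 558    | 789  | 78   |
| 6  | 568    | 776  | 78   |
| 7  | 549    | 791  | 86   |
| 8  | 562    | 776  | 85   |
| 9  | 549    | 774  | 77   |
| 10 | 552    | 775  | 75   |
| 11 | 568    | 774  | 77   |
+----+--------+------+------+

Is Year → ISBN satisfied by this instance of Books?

No

Year=781: row 1 → ISBN = 81 ✓
Year=777: row 2 → ISBN = 75 ✓
Year=775: rows 3, 10 → ISBN takes values {77, 75} — violation
Year=774: rows 4, 9, 11 → ISBN = 77, 77, 77 ✓
Year=789: row 5 → ISBN = 78 ✓
Year=776: rows 6, 8 → ISBN takes values {78, 85} — violation
Year=791: row 7 → ISBN = 86 ✓
Two rows agree on Year but differ on ISBN, so Year → ISBN does not hold.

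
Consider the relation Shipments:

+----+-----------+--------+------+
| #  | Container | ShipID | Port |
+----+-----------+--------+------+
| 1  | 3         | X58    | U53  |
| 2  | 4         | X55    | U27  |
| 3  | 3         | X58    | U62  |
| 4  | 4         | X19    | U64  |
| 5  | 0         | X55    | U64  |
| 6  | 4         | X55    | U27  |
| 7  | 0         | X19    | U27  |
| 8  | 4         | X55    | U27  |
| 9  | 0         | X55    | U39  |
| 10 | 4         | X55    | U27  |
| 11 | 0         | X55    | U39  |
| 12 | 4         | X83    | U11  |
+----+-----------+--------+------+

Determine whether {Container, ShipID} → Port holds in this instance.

(Container=3, ShipID=X58): rows 1, 3 → Port takes values {U53, U62} — violation
(Container=4, ShipID=X55): rows 2, 6, 8, 10 → Port = U27, U27, U27, U27 ✓
(Container=4, ShipID=X19): row 4 → Port = U64 ✓
(Container=0, ShipID=X55): rows 5, 9, 11 → Port takes values {U64, U39} — violation
(Container=0, ShipID=X19): row 7 → Port = U27 ✓
(Container=4, ShipID=X83): row 12 → Port = U11 ✓
Two rows agree on {Container, ShipID} but differ on Port, so {Container, ShipID} → Port does not hold.

No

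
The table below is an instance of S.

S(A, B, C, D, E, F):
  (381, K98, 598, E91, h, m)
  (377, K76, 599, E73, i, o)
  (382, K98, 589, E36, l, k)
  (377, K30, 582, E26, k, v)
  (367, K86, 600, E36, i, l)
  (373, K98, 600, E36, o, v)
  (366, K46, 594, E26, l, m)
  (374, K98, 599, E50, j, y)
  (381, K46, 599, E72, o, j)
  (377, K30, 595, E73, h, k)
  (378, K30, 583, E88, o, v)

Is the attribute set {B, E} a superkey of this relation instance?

All 11 rows have distinct {B, E} values, so {B, E} → (all attributes) holds and {B, E} is a superkey.

Yes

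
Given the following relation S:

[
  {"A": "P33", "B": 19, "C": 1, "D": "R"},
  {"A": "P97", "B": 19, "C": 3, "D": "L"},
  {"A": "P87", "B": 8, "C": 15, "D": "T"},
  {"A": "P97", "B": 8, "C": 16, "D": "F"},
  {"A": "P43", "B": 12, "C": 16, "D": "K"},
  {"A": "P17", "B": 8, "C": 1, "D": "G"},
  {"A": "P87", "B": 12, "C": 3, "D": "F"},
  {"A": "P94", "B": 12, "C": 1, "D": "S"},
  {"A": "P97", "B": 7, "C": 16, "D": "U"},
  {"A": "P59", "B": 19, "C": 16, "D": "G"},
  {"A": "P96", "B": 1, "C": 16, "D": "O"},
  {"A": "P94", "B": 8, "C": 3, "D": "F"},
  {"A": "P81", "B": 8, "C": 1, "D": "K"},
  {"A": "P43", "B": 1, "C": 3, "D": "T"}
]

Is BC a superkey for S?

Two distinct rows share (B=8, C=1), so BC does not determine every attribute — not a superkey.

No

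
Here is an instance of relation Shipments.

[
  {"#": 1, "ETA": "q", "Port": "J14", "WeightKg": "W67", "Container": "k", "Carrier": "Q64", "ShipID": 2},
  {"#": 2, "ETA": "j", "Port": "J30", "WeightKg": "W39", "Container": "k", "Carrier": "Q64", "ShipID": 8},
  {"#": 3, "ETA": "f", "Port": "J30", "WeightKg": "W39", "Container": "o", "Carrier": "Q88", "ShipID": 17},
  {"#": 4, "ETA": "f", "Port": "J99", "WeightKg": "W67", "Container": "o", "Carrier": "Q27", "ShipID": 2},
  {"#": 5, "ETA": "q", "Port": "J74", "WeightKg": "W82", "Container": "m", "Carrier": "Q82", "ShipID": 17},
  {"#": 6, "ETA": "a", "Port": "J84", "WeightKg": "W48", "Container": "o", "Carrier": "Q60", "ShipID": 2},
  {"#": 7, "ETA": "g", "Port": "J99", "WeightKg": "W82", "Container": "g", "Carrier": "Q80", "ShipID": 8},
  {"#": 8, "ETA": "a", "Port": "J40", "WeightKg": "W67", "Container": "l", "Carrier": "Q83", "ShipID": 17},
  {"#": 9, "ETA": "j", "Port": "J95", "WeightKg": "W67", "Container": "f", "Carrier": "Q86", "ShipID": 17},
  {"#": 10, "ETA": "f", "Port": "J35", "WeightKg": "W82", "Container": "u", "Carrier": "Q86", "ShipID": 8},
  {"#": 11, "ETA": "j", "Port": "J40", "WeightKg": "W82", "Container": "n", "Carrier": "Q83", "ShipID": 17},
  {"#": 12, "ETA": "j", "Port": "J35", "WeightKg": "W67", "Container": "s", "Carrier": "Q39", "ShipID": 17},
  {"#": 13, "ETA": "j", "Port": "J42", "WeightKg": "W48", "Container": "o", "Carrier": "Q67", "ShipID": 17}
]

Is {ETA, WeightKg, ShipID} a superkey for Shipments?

Rows 9 and 12 have the same {ETA, WeightKg, ShipID} value (ETA=j, WeightKg=W67, ShipID=17) but are distinct tuples, so {ETA, WeightKg, ShipID} does not determine every attribute — not a superkey.

No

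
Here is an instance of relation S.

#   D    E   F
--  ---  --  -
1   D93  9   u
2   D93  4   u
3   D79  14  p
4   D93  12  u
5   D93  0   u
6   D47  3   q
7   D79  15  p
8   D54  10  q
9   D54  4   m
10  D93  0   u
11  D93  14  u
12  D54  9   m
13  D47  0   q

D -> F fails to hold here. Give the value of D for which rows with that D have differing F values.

D=D93: rows 1, 2, 4, 5, 10, 11 → F = u, u, u, u, u, u ✓
D=D79: rows 3, 7 → F = p, p ✓
D=D47: rows 6, 13 → F = q, q ✓
D=D54: rows 8, 9, 12 → F takes values {q, m} — violation
The only D value with inconsistent F is D=D54.

D54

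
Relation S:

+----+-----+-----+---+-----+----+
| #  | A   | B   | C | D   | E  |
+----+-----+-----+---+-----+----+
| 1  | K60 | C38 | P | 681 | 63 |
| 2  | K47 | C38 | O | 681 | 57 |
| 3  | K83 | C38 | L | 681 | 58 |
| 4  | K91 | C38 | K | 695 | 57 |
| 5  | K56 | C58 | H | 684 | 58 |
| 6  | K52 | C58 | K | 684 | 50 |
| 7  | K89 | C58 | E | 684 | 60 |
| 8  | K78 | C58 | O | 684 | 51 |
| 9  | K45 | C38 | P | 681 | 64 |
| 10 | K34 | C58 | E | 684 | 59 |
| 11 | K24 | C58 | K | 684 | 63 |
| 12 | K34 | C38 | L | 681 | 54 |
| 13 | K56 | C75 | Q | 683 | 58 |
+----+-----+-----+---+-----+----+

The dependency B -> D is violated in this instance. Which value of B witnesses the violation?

C38

B=C38: rows 1, 2, 3, 4, 9, 12 → D takes values {681, 695} — violation
B=C58: rows 5, 6, 7, 8, 10, 11 → D = 684, 684, 684, 684, 684, 684 ✓
B=C75: row 13 → D = 683 ✓
The only B value with inconsistent D is B=C38.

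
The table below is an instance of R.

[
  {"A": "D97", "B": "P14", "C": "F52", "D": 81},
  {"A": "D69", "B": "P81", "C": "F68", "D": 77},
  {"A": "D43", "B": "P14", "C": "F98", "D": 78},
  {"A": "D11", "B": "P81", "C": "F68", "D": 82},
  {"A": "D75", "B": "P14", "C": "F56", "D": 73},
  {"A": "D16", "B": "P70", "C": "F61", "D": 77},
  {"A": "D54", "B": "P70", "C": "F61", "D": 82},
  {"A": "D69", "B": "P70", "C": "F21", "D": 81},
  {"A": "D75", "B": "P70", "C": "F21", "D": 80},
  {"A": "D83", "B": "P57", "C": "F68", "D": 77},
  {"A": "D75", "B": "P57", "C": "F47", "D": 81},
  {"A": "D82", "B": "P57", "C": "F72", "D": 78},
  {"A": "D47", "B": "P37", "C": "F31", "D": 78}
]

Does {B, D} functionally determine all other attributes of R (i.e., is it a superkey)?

All 13 rows have distinct {B, D} values, so {B, D} → (all attributes) holds and {B, D} is a superkey.

Yes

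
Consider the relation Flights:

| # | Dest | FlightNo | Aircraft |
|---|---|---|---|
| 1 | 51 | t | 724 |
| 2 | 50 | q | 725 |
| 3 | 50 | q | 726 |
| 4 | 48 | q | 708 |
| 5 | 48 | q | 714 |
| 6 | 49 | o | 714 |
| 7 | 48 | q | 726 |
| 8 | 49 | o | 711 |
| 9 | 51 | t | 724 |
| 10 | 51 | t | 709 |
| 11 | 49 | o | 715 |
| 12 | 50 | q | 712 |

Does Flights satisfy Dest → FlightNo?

Yes

Dest=51: rows 1, 9, 10 → FlightNo = t, t, t ✓
Dest=50: rows 2, 3, 12 → FlightNo = q, q, q ✓
Dest=48: rows 4, 5, 7 → FlightNo = q, q, q ✓
Dest=49: rows 6, 8, 11 → FlightNo = o, o, o ✓
Every Dest value is associated with a single FlightNo value, so Dest → FlightNo holds.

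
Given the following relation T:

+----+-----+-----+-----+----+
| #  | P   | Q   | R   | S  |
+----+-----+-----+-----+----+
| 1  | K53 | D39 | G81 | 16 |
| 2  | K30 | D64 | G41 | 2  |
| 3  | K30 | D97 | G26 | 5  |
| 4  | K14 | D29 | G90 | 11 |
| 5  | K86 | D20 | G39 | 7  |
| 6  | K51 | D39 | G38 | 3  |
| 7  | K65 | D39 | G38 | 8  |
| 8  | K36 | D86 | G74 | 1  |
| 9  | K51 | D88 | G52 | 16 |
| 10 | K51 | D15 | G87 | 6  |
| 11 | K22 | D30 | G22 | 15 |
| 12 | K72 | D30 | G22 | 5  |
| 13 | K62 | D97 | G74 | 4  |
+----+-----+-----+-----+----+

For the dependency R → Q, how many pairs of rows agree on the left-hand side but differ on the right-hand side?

1

R=G38: all 2 rows agree on Q — 0 pairs.
R=G74: violating pairs (8,13) — 1 pair.
R=G22: all 2 rows agree on Q — 0 pairs.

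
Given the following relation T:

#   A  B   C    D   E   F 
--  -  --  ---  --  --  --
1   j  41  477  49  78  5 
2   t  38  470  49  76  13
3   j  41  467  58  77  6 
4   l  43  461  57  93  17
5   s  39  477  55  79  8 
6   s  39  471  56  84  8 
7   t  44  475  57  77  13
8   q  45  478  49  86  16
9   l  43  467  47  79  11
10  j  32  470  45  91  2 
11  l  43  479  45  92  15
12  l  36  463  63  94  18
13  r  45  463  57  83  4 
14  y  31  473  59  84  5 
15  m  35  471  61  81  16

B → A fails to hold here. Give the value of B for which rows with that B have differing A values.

45

B=41: rows 1, 3 → A = j, j ✓
B=38: row 2 → A = t ✓
B=43: rows 4, 9, 11 → A = l, l, l ✓
B=39: rows 5, 6 → A = s, s ✓
B=44: row 7 → A = t ✓
B=45: rows 8, 13 → A takes values {q, r} — violation
B=32: row 10 → A = j ✓
B=36: row 12 → A = l ✓
B=31: row 14 → A = y ✓
B=35: row 15 → A = m ✓
The only B value with inconsistent A is B=45.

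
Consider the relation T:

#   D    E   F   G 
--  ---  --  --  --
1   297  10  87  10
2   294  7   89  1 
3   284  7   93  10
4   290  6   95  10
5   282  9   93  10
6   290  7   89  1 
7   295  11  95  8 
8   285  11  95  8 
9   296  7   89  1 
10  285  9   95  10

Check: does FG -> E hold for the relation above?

(F=87, G=10): row 1 → E = 10 ✓
(F=89, G=1): rows 2, 6, 9 → E = 7, 7, 7 ✓
(F=93, G=10): rows 3, 5 → E takes values {7, 9} — violation
(F=95, G=10): rows 4, 10 → E takes values {6, 9} — violation
(F=95, G=8): rows 7, 8 → E = 11, 11 ✓
Two rows agree on FG but differ on E, so FG -> E does not hold.

No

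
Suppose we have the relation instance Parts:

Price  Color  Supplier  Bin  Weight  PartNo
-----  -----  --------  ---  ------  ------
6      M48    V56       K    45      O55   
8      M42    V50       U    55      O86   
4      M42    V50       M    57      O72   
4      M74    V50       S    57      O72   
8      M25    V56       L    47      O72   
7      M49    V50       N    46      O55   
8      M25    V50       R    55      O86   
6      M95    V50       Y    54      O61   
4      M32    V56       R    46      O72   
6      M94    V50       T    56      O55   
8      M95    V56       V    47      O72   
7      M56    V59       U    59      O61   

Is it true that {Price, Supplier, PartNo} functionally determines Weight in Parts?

Yes

(Price=6, Supplier=V56, PartNo=O55): 1 row → Weight = 45 ✓
(Price=8, Supplier=V50, PartNo=O86): 2 rows → Weight = 55, 55 ✓
(Price=4, Supplier=V50, PartNo=O72): 2 rows → Weight = 57, 57 ✓
(Price=8, Supplier=V56, PartNo=O72): 2 rows → Weight = 47, 47 ✓
(Price=7, Supplier=V50, PartNo=O55): 1 row → Weight = 46 ✓
(Price=6, Supplier=V50, PartNo=O61): 1 row → Weight = 54 ✓
(Price=4, Supplier=V56, PartNo=O72): 1 row → Weight = 46 ✓
(Price=6, Supplier=V50, PartNo=O55): 1 row → Weight = 56 ✓
(Price=7, Supplier=V59, PartNo=O61): 1 row → Weight = 59 ✓
Every {Price, Supplier, PartNo} value is associated with a single Weight value, so {Price, Supplier, PartNo} -> Weight holds.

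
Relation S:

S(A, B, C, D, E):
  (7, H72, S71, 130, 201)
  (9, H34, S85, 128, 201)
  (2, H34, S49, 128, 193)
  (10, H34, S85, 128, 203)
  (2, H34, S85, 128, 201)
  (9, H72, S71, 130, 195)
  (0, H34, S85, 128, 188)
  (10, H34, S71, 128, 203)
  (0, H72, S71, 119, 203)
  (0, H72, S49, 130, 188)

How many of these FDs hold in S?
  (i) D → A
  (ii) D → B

1

(i) D → A: D=130: 3 rows → A takes values {7, 9, 0} — violation; D=128: 6 rows → A takes values {9, 2, 10, 0} — violation — fails.
(ii) D → B: every LHS value maps to a single RHS value — holds.
1 of the 2 dependencies holds.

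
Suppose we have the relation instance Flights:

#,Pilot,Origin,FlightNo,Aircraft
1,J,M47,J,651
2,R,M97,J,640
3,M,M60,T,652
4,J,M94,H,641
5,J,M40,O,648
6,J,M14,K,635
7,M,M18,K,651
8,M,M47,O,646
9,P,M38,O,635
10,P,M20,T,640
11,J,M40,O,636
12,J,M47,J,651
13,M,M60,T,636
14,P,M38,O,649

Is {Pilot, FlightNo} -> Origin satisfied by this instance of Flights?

(Pilot=J, FlightNo=J): rows 1, 12 → Origin = M47, M47 ✓
(Pilot=R, FlightNo=J): row 2 → Origin = M97 ✓
(Pilot=M, FlightNo=T): rows 3, 13 → Origin = M60, M60 ✓
(Pilot=J, FlightNo=H): row 4 → Origin = M94 ✓
(Pilot=J, FlightNo=O): rows 5, 11 → Origin = M40, M40 ✓
(Pilot=J, FlightNo=K): row 6 → Origin = M14 ✓
(Pilot=M, FlightNo=K): row 7 → Origin = M18 ✓
(Pilot=M, FlightNo=O): row 8 → Origin = M47 ✓
(Pilot=P, FlightNo=O): rows 9, 14 → Origin = M38, M38 ✓
(Pilot=P, FlightNo=T): row 10 → Origin = M20 ✓
Every {Pilot, FlightNo} value is associated with a single Origin value, so {Pilot, FlightNo} -> Origin holds.

Yes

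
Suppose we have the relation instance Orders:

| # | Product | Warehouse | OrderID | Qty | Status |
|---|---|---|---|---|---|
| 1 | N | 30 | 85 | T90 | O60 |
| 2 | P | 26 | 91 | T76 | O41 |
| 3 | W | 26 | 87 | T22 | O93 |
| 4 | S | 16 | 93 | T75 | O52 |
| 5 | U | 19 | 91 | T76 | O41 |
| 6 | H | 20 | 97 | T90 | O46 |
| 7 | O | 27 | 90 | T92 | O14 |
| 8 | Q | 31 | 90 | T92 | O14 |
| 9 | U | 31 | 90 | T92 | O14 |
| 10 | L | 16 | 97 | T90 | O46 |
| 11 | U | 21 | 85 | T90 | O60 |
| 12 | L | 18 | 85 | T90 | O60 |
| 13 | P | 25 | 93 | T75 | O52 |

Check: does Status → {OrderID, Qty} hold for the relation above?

Status=O60: rows 1, 11, 12 → {OrderID,Qty} = (85, T90), (85, T90), (85, T90) ✓
Status=O41: rows 2, 5 → {OrderID,Qty} = (91, T76), (91, T76) ✓
Status=O93: row 3 → {OrderID,Qty} = (87, T22) ✓
Status=O52: rows 4, 13 → {OrderID,Qty} = (93, T75), (93, T75) ✓
Status=O46: rows 6, 10 → {OrderID,Qty} = (97, T90), (97, T90) ✓
Status=O14: rows 7, 8, 9 → {OrderID,Qty} = (90, T92), (90, T92), (90, T92) ✓
Every Status value is associated with a single {OrderID, Qty} value, so Status → {OrderID, Qty} holds.

Yes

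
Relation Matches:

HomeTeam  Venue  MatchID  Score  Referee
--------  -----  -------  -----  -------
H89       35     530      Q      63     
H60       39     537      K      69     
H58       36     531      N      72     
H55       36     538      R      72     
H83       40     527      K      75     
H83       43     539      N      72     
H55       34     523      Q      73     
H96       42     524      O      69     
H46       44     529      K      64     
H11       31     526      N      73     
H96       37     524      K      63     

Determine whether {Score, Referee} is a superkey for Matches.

Two distinct rows share (Score=N, Referee=72), so {Score, Referee} does not determine every attribute — not a superkey.

No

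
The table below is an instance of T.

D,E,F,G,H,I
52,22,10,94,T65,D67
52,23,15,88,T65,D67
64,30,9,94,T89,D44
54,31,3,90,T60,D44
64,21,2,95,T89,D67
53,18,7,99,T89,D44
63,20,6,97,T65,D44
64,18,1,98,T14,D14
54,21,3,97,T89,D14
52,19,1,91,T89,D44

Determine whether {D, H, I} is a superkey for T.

Two distinct rows share (D=52, H=T65, I=D67), so {D, H, I} does not determine every attribute — not a superkey.

No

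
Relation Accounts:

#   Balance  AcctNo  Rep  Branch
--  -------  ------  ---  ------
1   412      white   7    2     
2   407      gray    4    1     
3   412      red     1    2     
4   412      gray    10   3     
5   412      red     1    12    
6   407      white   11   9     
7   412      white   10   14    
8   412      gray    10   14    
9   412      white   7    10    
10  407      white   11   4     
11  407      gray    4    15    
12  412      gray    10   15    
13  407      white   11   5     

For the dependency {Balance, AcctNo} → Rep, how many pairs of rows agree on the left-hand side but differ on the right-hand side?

2

(Balance=412, AcctNo=white): violating pairs (1,7), (7,9) — 2 pairs.
(Balance=407, AcctNo=gray): all 2 rows agree on Rep — 0 pairs.
(Balance=412, AcctNo=red): all 2 rows agree on Rep — 0 pairs.
(Balance=412, AcctNo=gray): all 3 rows agree on Rep — 0 pairs.
(Balance=407, AcctNo=white): all 3 rows agree on Rep — 0 pairs.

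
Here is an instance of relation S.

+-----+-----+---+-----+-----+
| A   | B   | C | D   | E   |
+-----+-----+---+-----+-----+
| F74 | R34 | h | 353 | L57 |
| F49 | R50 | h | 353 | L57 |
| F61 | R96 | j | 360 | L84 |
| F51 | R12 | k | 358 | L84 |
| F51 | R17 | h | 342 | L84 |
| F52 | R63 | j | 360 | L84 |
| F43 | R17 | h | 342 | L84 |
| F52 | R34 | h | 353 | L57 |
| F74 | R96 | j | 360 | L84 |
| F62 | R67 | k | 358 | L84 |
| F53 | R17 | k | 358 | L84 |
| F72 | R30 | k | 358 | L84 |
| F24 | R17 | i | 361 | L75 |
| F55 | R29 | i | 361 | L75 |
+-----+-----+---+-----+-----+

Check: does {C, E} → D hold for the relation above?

(C=h, E=L57): 3 rows → D = 353, 353, 353 ✓
(C=j, E=L84): 3 rows → D = 360, 360, 360 ✓
(C=k, E=L84): 4 rows → D = 358, 358, 358, 358 ✓
(C=h, E=L84): 2 rows → D = 342, 342 ✓
(C=i, E=L75): 2 rows → D = 361, 361 ✓
Every {C, E} value is associated with a single D value, so {C, E} → D holds.

Yes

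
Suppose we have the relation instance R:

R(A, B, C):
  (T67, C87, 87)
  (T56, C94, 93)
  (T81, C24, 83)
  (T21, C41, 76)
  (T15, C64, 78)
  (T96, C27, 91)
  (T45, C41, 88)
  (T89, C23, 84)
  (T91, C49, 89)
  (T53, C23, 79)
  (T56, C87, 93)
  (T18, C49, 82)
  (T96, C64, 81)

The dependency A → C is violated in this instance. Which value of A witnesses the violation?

T96

A=T67: 1 row → C = 87 ✓
A=T56: 2 rows → C = 93, 93 ✓
A=T81: 1 row → C = 83 ✓
A=T21: 1 row → C = 76 ✓
A=T15: 1 row → C = 78 ✓
A=T96: 2 rows → C takes values {91, 81} — violation
A=T45: 1 row → C = 88 ✓
A=T89: 1 row → C = 84 ✓
A=T91: 1 row → C = 89 ✓
A=T53: 1 row → C = 79 ✓
A=T18: 1 row → C = 82 ✓
The only A value with inconsistent C is A=T96.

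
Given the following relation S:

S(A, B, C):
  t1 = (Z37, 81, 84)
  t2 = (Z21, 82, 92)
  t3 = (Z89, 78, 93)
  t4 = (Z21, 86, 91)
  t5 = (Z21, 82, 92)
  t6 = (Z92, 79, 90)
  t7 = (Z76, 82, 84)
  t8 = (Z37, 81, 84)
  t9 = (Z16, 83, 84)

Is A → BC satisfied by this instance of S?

No

A=Z37: rows 1, 8 → {B,C} = (81, 84), (81, 84) ✓
A=Z21: rows 2, 4, 5 → {B,C} takes values {(82, 92), (86, 91)} — violation
A=Z89: row 3 → {B,C} = (78, 93) ✓
A=Z92: row 6 → {B,C} = (79, 90) ✓
A=Z76: row 7 → {B,C} = (82, 84) ✓
A=Z16: row 9 → {B,C} = (83, 84) ✓
Two rows agree on A but differ on BC, so A → BC does not hold.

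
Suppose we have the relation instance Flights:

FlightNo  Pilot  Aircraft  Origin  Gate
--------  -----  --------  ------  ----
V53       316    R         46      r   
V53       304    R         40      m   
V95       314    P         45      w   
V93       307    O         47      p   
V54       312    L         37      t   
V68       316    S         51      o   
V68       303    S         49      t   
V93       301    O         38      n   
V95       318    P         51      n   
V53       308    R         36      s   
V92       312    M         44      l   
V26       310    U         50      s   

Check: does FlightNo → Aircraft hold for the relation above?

Yes

FlightNo=V53: 3 rows → Aircraft = R, R, R ✓
FlightNo=V95: 2 rows → Aircraft = P, P ✓
FlightNo=V93: 2 rows → Aircraft = O, O ✓
FlightNo=V54: 1 row → Aircraft = L ✓
FlightNo=V68: 2 rows → Aircraft = S, S ✓
FlightNo=V92: 1 row → Aircraft = M ✓
FlightNo=V26: 1 row → Aircraft = U ✓
Every FlightNo value is associated with a single Aircraft value, so FlightNo → Aircraft holds.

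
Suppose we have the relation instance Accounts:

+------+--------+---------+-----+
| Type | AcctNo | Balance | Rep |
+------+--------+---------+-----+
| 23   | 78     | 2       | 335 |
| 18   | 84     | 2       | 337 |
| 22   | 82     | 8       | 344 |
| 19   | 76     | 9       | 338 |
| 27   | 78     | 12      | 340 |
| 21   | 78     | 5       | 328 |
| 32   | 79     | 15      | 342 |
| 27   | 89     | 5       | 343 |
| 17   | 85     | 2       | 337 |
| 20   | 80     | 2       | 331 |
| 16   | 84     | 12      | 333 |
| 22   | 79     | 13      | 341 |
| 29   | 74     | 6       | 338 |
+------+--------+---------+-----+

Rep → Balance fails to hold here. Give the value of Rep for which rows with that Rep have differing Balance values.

338

Rep=335: 1 row → Balance = 2 ✓
Rep=337: 2 rows → Balance = 2, 2 ✓
Rep=344: 1 row → Balance = 8 ✓
Rep=338: 2 rows → Balance takes values {9, 6} — violation
Rep=340: 1 row → Balance = 12 ✓
Rep=328: 1 row → Balance = 5 ✓
Rep=342: 1 row → Balance = 15 ✓
Rep=343: 1 row → Balance = 5 ✓
Rep=331: 1 row → Balance = 2 ✓
Rep=333: 1 row → Balance = 12 ✓
Rep=341: 1 row → Balance = 13 ✓
The only Rep value with inconsistent Balance is Rep=338.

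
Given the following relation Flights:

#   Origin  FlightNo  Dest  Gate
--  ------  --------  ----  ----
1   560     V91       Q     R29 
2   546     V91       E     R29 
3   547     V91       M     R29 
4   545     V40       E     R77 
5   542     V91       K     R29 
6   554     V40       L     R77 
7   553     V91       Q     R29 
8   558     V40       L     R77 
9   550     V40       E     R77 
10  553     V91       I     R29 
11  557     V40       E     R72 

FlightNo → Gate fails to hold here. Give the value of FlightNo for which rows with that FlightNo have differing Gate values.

FlightNo=V91: rows 1, 2, 3, 5, 7, 10 → Gate = R29, R29, R29, R29, R29, R29 ✓
FlightNo=V40: rows 4, 6, 8, 9, 11 → Gate takes values {R77, R72} — violation
The only FlightNo value with inconsistent Gate is FlightNo=V40.

V40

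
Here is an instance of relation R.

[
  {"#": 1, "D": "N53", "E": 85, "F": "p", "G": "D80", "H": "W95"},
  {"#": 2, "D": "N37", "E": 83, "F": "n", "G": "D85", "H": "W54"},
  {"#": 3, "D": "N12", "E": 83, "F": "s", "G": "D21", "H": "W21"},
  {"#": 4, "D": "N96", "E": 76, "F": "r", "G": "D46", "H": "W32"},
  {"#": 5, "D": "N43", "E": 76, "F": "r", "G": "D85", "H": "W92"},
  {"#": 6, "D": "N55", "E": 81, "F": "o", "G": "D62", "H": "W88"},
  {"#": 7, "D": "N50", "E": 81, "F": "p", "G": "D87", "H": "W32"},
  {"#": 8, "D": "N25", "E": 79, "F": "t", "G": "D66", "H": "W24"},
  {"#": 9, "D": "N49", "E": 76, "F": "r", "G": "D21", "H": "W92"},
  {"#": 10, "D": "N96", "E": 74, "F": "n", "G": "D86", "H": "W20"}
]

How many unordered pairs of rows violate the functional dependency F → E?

F=p: violating pairs (1,7) — 1 pair.
F=n: violating pairs (2,10) — 1 pair.
F=r: all 3 rows agree on E — 0 pairs.

2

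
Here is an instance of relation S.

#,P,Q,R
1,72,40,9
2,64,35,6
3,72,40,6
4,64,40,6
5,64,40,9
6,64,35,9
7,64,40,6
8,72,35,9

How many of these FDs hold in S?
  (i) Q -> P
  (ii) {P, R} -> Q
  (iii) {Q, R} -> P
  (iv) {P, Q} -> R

0

(i) Q -> P: Q=40: rows 1, 3, 4, 5, 7 → P takes values {72, 64} — violation; Q=35: rows 2, 6, 8 → P takes values {64, 72} — violation — fails.
(ii) {P, R} -> Q: (P=72, R=9): rows 1, 8 → Q takes values {40, 35} — violation; (P=64, R=6): rows 2, 4, 7 → Q takes values {35, 40} — violation; (P=64, R=9): rows 5, 6 → Q takes values {40, 35} — violation — fails.
(iii) {Q, R} -> P: (Q=40, R=9): rows 1, 5 → P takes values {72, 64} — violation; (Q=40, R=6): rows 3, 4, 7 → P takes values {72, 64} — violation; (Q=35, R=9): rows 6, 8 → P takes values {64, 72} — violation — fails.
(iv) {P, Q} -> R: (P=72, Q=40): rows 1, 3 → R takes values {9, 6} — violation; (P=64, Q=35): rows 2, 6 → R takes values {6, 9} — violation; (P=64, Q=40): rows 4, 5, 7 → R takes values {6, 9} — violation — fails.
None of the 4 dependencies hold.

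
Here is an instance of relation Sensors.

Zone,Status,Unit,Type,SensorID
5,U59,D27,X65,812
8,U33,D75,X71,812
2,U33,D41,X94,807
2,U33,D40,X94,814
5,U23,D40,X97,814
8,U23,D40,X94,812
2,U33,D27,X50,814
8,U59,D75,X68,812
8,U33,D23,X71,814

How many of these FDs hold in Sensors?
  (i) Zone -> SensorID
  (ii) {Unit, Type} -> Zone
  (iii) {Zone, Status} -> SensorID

(i) Zone -> SensorID: Zone=5: 2 rows → SensorID takes values {812, 814} — violation; Zone=8: 4 rows → SensorID takes values {812, 814} — violation; Zone=2: 3 rows → SensorID takes values {807, 814} — violation — fails.
(ii) {Unit, Type} -> Zone: (Unit=D40, Type=X94): 2 rows → Zone takes values {2, 8} — violation — fails.
(iii) {Zone, Status} -> SensorID: (Zone=8, Status=U33): 2 rows → SensorID takes values {812, 814} — violation; (Zone=2, Status=U33): 3 rows → SensorID takes values {807, 814} — violation — fails.
None of the 3 dependencies hold.

0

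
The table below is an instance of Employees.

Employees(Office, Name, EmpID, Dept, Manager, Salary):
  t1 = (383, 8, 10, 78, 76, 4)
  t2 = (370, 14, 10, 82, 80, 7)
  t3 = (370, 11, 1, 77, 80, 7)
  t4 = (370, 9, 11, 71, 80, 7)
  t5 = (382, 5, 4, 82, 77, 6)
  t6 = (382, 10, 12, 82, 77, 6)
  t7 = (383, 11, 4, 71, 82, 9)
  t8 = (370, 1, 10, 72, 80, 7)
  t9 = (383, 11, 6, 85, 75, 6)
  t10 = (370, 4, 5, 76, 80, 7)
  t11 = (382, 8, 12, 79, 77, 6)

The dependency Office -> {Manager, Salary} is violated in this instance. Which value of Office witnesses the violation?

Office=383: rows 1, 7, 9 → {Manager,Salary} takes values {(76, 4), (82, 9), (75, 6)} — violation
Office=370: rows 2, 3, 4, 8, 10 → {Manager,Salary} = (80, 7), (80, 7), (80, 7), (80, 7), (80, 7) ✓
Office=382: rows 5, 6, 11 → {Manager,Salary} = (77, 6), (77, 6), (77, 6) ✓
The only Office value with inconsistent RHS is Office=383.

383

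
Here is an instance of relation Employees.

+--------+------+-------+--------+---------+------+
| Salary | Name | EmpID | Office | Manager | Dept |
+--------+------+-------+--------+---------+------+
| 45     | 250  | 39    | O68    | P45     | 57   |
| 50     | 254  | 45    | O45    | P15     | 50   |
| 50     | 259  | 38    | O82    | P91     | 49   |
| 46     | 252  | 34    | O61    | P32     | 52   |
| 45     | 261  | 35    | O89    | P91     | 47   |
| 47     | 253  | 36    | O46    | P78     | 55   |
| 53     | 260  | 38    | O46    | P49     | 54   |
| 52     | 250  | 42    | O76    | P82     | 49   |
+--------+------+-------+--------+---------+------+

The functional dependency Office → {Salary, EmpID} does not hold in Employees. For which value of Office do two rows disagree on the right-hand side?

Office=O68: 1 row → {Salary,EmpID} = (45, 39) ✓
Office=O45: 1 row → {Salary,EmpID} = (50, 45) ✓
Office=O82: 1 row → {Salary,EmpID} = (50, 38) ✓
Office=O61: 1 row → {Salary,EmpID} = (46, 34) ✓
Office=O89: 1 row → {Salary,EmpID} = (45, 35) ✓
Office=O46: 2 rows → {Salary,EmpID} takes values {(47, 36), (53, 38)} — violation
Office=O76: 1 row → {Salary,EmpID} = (52, 42) ✓
The only Office value with inconsistent RHS is Office=O46.

O46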